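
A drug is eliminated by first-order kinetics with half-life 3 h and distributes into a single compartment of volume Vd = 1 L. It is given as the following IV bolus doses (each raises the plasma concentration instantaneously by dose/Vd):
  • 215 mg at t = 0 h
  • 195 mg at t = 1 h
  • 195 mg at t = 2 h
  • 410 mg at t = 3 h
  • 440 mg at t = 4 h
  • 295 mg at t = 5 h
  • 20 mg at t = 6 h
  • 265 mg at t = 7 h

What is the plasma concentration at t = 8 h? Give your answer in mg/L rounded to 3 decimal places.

k = ln 2 / 3 = 0.23105 per h
Dose 1 (215 mg at t=0 h): 215·exp(−0.23105·8) = 33.860 mg/L
Dose 2 (195 mg at t=1 h): 195·exp(−0.23105·7) = 38.693 mg/L
Dose 3 (195 mg at t=2 h): 195·exp(−0.23105·6) = 48.750 mg/L
Dose 4 (410 mg at t=3 h): 410·exp(−0.23105·5) = 129.142 mg/L
Dose 5 (440 mg at t=4 h): 440·exp(−0.23105·4) = 174.614 mg/L
Dose 6 (295 mg at t=5 h): 295·exp(−0.23105·3) = 147.500 mg/L
Dose 7 (20 mg at t=6 h): 20·exp(−0.23105·2) = 12.599 mg/L
Dose 8 (265 mg at t=7 h): 265·exp(−0.23105·1) = 210.331 mg/L
C(8) = 33.860 + 38.693 + 48.750 + 129.142 + 174.614 + 147.500 + 12.599 + 210.331 = 795.489 mg/L

795.489 mg/L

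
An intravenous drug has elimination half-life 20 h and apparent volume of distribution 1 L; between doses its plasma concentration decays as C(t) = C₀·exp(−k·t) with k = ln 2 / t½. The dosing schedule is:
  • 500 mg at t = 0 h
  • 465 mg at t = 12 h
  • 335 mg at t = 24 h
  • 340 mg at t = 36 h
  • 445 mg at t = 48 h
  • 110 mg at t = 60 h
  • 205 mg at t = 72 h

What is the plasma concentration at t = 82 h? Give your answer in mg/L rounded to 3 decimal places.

k = ln 2 / 20 = 0.03466 per h
Dose 1 (500 mg at t=0 h): 500·exp(−0.03466·82) = 29.157 mg/L
Dose 2 (465 mg at t=12 h): 465·exp(−0.03466·70) = 41.101 mg/L
Dose 3 (335 mg at t=24 h): 335·exp(−0.03466·58) = 44.881 mg/L
Dose 4 (340 mg at t=36 h): 340·exp(−0.03466·46) = 69.041 mg/L
Dose 5 (445 mg at t=48 h): 445·exp(−0.03466·34) = 136.965 mg/L
Dose 6 (110 mg at t=60 h): 110·exp(−0.03466·22) = 51.317 mg/L
Dose 7 (205 mg at t=72 h): 205·exp(−0.03466·10) = 144.957 mg/L
C(82) = 29.157 + 41.101 + 44.881 + 69.041 + 136.965 + 51.317 + 144.957 = 517.418 mg/L

517.418 mg/L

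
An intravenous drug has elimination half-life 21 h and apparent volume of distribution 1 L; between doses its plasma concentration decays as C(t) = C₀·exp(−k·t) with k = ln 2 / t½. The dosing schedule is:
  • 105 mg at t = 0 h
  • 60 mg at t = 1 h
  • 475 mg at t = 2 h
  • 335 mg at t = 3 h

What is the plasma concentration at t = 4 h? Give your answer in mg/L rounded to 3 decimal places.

k = ln 2 / 21 = 0.03301 per h
Dose 1 (105 mg at t=0 h): 105·exp(−0.03301·4) = 92.013 mg/L
Dose 2 (60 mg at t=1 h): 60·exp(−0.03301·3) = 54.343 mg/L
Dose 3 (475 mg at t=2 h): 475·exp(−0.03301·2) = 444.656 mg/L
Dose 4 (335 mg at t=3 h): 335·exp(−0.03301·1) = 324.123 mg/L
C(4) = 92.013 + 54.343 + 444.656 + 324.123 = 915.136 mg/L

915.136 mg/L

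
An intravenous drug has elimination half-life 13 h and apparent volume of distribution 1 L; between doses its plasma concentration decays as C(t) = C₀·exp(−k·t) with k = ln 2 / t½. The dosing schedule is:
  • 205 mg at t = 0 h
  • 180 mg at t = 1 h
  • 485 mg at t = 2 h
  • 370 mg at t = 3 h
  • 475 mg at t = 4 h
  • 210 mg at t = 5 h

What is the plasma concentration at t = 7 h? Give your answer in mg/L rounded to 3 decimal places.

k = ln 2 / 13 = 0.05332 per h
Dose 1 (205 mg at t=0 h): 205·exp(−0.05332·7) = 141.143 mg/L
Dose 2 (180 mg at t=1 h): 180·exp(−0.05332·6) = 130.718 mg/L
Dose 3 (485 mg at t=2 h): 485·exp(−0.05332·5) = 371.502 mg/L
Dose 4 (370 mg at t=3 h): 370·exp(−0.05332·4) = 298.935 mg/L
Dose 5 (475 mg at t=4 h): 475·exp(−0.05332·3) = 404.786 mg/L
Dose 6 (210 mg at t=5 h): 210·exp(−0.05332·2) = 188.759 mg/L
C(7) = 141.143 + 130.718 + 371.502 + 298.935 + 404.786 + 188.759 = 1535.843 mg/L

1535.843 mg/L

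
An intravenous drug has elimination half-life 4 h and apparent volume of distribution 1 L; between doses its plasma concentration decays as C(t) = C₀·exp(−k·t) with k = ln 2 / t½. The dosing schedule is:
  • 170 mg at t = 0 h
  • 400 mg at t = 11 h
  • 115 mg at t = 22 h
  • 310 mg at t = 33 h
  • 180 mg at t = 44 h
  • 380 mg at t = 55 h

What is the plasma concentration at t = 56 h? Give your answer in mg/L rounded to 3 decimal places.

k = ln 2 / 4 = 0.17329 per h
Dose 1 (170 mg at t=0 h): 170·exp(−0.17329·56) = 0.010 mg/L
Dose 2 (400 mg at t=11 h): 400·exp(−0.17329·45) = 0.164 mg/L
Dose 3 (115 mg at t=22 h): 115·exp(−0.17329·34) = 0.318 mg/L
Dose 4 (310 mg at t=33 h): 310·exp(−0.17329·23) = 5.760 mg/L
Dose 5 (180 mg at t=44 h): 180·exp(−0.17329·12) = 22.500 mg/L
Dose 6 (380 mg at t=55 h): 380·exp(−0.17329·1) = 319.541 mg/L
C(56) = 0.010 + 0.164 + 0.318 + 5.760 + 22.500 + 319.541 = 348.293 mg/L

348.293 mg/L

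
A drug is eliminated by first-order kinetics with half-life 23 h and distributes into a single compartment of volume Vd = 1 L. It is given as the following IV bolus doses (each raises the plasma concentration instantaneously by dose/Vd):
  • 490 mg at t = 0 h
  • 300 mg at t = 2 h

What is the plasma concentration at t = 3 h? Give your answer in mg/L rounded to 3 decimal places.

k = ln 2 / 23 = 0.03014 per h
Dose 1 (490 mg at t=0 h): 490·exp(−0.03014·3) = 447.642 mg/L
Dose 2 (300 mg at t=2 h): 300·exp(−0.03014·1) = 291.094 mg/L
C(3) = 447.642 + 291.094 = 738.736 mg/L

738.736 mg/L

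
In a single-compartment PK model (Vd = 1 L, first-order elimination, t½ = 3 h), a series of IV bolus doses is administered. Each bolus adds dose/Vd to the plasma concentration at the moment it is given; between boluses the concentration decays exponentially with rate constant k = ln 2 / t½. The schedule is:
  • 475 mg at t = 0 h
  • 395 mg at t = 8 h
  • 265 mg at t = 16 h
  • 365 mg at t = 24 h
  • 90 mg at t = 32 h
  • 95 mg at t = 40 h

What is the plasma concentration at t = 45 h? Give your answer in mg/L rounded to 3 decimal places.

k = ln 2 / 3 = 0.23105 per h
Dose 1 (475 mg at t=0 h): 475·exp(−0.23105·45) = 0.014 mg/L
Dose 2 (395 mg at t=8 h): 395·exp(−0.23105·37) = 0.077 mg/L
Dose 3 (265 mg at t=16 h): 265·exp(−0.23105·29) = 0.326 mg/L
Dose 4 (365 mg at t=24 h): 365·exp(−0.23105·21) = 2.852 mg/L
Dose 5 (90 mg at t=32 h): 90·exp(−0.23105·13) = 4.465 mg/L
Dose 6 (95 mg at t=40 h): 95·exp(−0.23105·5) = 29.923 mg/L
C(45) = 0.014 + 0.077 + 0.326 + 2.852 + 4.465 + 29.923 = 37.656 mg/L

37.656 mg/L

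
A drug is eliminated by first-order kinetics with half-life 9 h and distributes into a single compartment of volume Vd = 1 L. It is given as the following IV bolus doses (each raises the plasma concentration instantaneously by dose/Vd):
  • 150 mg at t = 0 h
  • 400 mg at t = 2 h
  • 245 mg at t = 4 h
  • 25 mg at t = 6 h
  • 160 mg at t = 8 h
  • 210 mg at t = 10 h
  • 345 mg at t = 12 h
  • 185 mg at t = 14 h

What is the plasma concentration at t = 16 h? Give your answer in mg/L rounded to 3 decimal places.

919.441 mg/L

k = ln 2 / 9 = 0.07702 per h
Dose 1 (150 mg at t=0 h): 150·exp(−0.07702·16) = 43.745 mg/L
Dose 2 (400 mg at t=2 h): 400·exp(−0.07702·14) = 136.079 mg/L
Dose 3 (245 mg at t=4 h): 245·exp(−0.07702·12) = 97.228 mg/L
Dose 4 (25 mg at t=6 h): 25·exp(−0.07702·10) = 11.573 mg/L
Dose 5 (160 mg at t=8 h): 160·exp(−0.07702·8) = 86.405 mg/L
Dose 6 (210 mg at t=10 h): 210·exp(−0.07702·6) = 132.292 mg/L
Dose 7 (345 mg at t=12 h): 345·exp(−0.07702·4) = 253.529 mg/L
Dose 8 (185 mg at t=14 h): 185·exp(−0.07702·2) = 158.590 mg/L
C(16) = 43.745 + 136.079 + 97.228 + 11.573 + 86.405 + 132.292 + 253.529 + 158.590 = 919.441 mg/L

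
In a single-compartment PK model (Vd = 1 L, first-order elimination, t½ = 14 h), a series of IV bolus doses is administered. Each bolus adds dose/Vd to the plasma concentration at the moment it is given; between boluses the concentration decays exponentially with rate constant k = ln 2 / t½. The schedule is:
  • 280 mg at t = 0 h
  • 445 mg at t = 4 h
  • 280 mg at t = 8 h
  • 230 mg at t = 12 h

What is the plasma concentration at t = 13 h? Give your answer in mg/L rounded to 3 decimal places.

869.592 mg/L

k = ln 2 / 14 = 0.04951 per h
Dose 1 (280 mg at t=0 h): 280·exp(−0.04951·13) = 147.106 mg/L
Dose 2 (445 mg at t=4 h): 445·exp(−0.04951·9) = 284.997 mg/L
Dose 3 (280 mg at t=8 h): 280·exp(−0.04951·5) = 218.599 mg/L
Dose 4 (230 mg at t=12 h): 230·exp(−0.04951·1) = 218.890 mg/L
C(13) = 147.106 + 284.997 + 218.599 + 218.890 = 869.592 mg/L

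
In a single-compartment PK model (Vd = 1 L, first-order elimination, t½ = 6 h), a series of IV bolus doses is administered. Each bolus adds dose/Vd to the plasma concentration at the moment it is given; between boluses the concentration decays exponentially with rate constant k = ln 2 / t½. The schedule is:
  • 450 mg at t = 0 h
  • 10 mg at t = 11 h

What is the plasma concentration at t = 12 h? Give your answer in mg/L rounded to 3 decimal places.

121.409 mg/L

k = ln 2 / 6 = 0.11552 per h
Dose 1 (450 mg at t=0 h): 450·exp(−0.11552·12) = 112.500 mg/L
Dose 2 (10 mg at t=11 h): 10·exp(−0.11552·1) = 8.909 mg/L
C(12) = 112.500 + 8.909 = 121.409 mg/L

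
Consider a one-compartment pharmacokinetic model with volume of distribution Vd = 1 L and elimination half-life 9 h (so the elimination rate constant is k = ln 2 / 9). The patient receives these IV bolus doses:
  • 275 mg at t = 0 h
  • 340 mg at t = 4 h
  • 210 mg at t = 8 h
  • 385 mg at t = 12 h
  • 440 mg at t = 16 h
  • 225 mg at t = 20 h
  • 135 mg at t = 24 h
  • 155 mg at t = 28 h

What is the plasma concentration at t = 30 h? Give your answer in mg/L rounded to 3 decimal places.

679.782 mg/L

k = ln 2 / 9 = 0.07702 per h
Dose 1 (275 mg at t=0 h): 275·exp(−0.07702·30) = 27.283 mg/L
Dose 2 (340 mg at t=4 h): 340·exp(−0.07702·26) = 45.903 mg/L
Dose 3 (210 mg at t=8 h): 210·exp(−0.07702·22) = 38.581 mg/L
Dose 4 (385 mg at t=12 h): 385·exp(−0.07702·18) = 96.250 mg/L
Dose 5 (440 mg at t=16 h): 440·exp(−0.07702·14) = 149.687 mg/L
Dose 6 (225 mg at t=20 h): 225·exp(−0.07702·10) = 104.161 mg/L
Dose 7 (135 mg at t=24 h): 135·exp(−0.07702·6) = 85.045 mg/L
Dose 8 (155 mg at t=28 h): 155·exp(−0.07702·2) = 132.873 mg/L
C(30) = 27.283 + 45.903 + 38.581 + 96.250 + 149.687 + 104.161 + 85.045 + 132.873 = 679.782 mg/L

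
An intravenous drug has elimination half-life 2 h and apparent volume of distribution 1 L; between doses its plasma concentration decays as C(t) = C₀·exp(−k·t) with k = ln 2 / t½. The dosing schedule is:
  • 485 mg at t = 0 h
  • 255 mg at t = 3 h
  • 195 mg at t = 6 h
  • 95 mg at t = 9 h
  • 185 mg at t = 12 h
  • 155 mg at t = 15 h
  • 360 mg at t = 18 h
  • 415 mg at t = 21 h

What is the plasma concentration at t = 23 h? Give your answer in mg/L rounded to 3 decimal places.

k = ln 2 / 2 = 0.34657 per h
Dose 1 (485 mg at t=0 h): 485·exp(−0.34657·23) = 0.167 mg/L
Dose 2 (255 mg at t=3 h): 255·exp(−0.34657·20) = 0.249 mg/L
Dose 3 (195 mg at t=6 h): 195·exp(−0.34657·17) = 0.539 mg/L
Dose 4 (95 mg at t=9 h): 95·exp(−0.34657·14) = 0.742 mg/L
Dose 5 (185 mg at t=12 h): 185·exp(−0.34657·11) = 4.088 mg/L
Dose 6 (155 mg at t=15 h): 155·exp(−0.34657·8) = 9.688 mg/L
Dose 7 (360 mg at t=18 h): 360·exp(−0.34657·5) = 63.640 mg/L
Dose 8 (415 mg at t=21 h): 415·exp(−0.34657·2) = 207.500 mg/L
C(23) = 0.167 + 0.249 + 0.539 + 0.742 + 4.088 + 9.688 + 63.640 + 207.500 = 286.612 mg/L

286.612 mg/L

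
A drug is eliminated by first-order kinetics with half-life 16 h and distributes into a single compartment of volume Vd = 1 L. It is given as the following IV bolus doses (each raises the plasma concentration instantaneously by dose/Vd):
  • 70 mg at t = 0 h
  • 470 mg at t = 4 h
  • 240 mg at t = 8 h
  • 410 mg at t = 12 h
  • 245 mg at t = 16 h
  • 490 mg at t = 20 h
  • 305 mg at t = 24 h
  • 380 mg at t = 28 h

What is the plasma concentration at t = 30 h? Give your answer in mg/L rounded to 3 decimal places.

1486.943 mg/L

k = ln 2 / 16 = 0.04332 per h
Dose 1 (70 mg at t=0 h): 70·exp(−0.04332·30) = 19.084 mg/L
Dose 2 (470 mg at t=4 h): 470·exp(−0.04332·26) = 152.379 mg/L
Dose 3 (240 mg at t=8 h): 240·exp(−0.04332·22) = 92.533 mg/L
Dose 4 (410 mg at t=12 h): 410·exp(−0.04332·18) = 187.986 mg/L
Dose 5 (245 mg at t=16 h): 245·exp(−0.04332·14) = 133.587 mg/L
Dose 6 (490 mg at t=20 h): 490·exp(−0.04332·10) = 317.726 mg/L
Dose 7 (305 mg at t=24 h): 305·exp(−0.04332·6) = 235.187 mg/L
Dose 8 (380 mg at t=28 h): 380·exp(−0.04332·2) = 348.462 mg/L
C(30) = 19.084 + 152.379 + 92.533 + 187.986 + 133.587 + 317.726 + 235.187 + 348.462 = 1486.943 mg/L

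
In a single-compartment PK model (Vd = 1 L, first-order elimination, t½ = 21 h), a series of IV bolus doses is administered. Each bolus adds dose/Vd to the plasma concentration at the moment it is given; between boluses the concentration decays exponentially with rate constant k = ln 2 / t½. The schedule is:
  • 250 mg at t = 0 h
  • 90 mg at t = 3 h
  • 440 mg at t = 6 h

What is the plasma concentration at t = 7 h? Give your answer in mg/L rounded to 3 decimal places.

k = ln 2 / 21 = 0.03301 per h
Dose 1 (250 mg at t=0 h): 250·exp(−0.03301·7) = 198.425 mg/L
Dose 2 (90 mg at t=3 h): 90·exp(−0.03301·4) = 78.868 mg/L
Dose 3 (440 mg at t=6 h): 440·exp(−0.03301·1) = 425.714 mg/L
C(7) = 198.425 + 78.868 + 425.714 = 703.008 mg/L

703.008 mg/L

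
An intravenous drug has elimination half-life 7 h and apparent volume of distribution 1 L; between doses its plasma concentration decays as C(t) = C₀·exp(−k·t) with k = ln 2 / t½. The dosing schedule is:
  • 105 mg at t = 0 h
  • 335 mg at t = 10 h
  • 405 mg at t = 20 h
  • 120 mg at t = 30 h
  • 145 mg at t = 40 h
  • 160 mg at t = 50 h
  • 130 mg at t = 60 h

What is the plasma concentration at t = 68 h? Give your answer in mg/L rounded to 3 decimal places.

102.331 mg/L

k = ln 2 / 7 = 0.09902 per h
Dose 1 (105 mg at t=0 h): 105·exp(−0.09902·68) = 0.125 mg/L
Dose 2 (335 mg at t=10 h): 335·exp(−0.09902·58) = 1.073 mg/L
Dose 3 (405 mg at t=20 h): 405·exp(−0.09902·48) = 3.493 mg/L
Dose 4 (120 mg at t=30 h): 120·exp(−0.09902·38) = 2.786 mg/L
Dose 5 (145 mg at t=40 h): 145·exp(−0.09902·28) = 9.062 mg/L
Dose 6 (160 mg at t=50 h): 160·exp(−0.09902·18) = 26.918 mg/L
Dose 7 (130 mg at t=60 h): 130·exp(−0.09902·8) = 58.872 mg/L
C(68) = 0.125 + 1.073 + 3.493 + 2.786 + 9.062 + 26.918 + 58.872 = 102.331 mg/L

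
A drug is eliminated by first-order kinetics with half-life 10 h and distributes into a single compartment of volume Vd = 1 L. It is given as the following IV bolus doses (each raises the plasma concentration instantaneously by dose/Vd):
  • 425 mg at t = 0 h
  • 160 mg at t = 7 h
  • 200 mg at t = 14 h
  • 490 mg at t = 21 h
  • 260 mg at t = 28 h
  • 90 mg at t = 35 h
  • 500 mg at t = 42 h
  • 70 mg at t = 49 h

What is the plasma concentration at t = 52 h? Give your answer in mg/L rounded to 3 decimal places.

k = ln 2 / 10 = 0.06931 per h
Dose 1 (425 mg at t=0 h): 425·exp(−0.06931·52) = 11.562 mg/L
Dose 2 (160 mg at t=7 h): 160·exp(−0.06931·45) = 7.071 mg/L
Dose 3 (200 mg at t=14 h): 200·exp(−0.06931·38) = 14.359 mg/L
Dose 4 (490 mg at t=21 h): 490·exp(−0.06931·31) = 57.148 mg/L
Dose 5 (260 mg at t=28 h): 260·exp(−0.06931·24) = 49.261 mg/L
Dose 6 (90 mg at t=35 h): 90·exp(−0.06931·17) = 27.701 mg/L
Dose 7 (500 mg at t=42 h): 500·exp(−0.06931·10) = 250.000 mg/L
Dose 8 (70 mg at t=49 h): 70·exp(−0.06931·3) = 56.858 mg/L
C(52) = 11.562 + 7.071 + 14.359 + 57.148 + 49.261 + 27.701 + 250.000 + 56.858 = 473.959 mg/L

473.959 mg/L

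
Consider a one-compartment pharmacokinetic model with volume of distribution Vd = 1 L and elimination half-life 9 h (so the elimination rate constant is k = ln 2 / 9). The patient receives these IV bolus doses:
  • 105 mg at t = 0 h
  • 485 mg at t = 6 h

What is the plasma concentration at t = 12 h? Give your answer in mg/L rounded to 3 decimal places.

347.200 mg/L

k = ln 2 / 9 = 0.07702 per h
Dose 1 (105 mg at t=0 h): 105·exp(−0.07702·12) = 41.669 mg/L
Dose 2 (485 mg at t=6 h): 485·exp(−0.07702·6) = 305.531 mg/L
C(12) = 41.669 + 305.531 = 347.200 mg/L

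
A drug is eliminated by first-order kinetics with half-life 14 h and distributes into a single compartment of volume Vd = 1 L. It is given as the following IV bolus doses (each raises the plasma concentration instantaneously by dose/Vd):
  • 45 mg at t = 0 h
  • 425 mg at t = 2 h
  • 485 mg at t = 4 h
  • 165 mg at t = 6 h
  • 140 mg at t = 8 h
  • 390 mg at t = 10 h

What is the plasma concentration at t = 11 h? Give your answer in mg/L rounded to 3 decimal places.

k = ln 2 / 14 = 0.04951 per h
Dose 1 (45 mg at t=0 h): 45·exp(−0.04951·11) = 26.103 mg/L
Dose 2 (425 mg at t=2 h): 425·exp(−0.04951·9) = 272.188 mg/L
Dose 3 (485 mg at t=4 h): 485·exp(−0.04951·7) = 342.947 mg/L
Dose 4 (165 mg at t=6 h): 165·exp(−0.04951·5) = 128.817 mg/L
Dose 5 (140 mg at t=8 h): 140·exp(−0.04951·3) = 120.676 mg/L
Dose 6 (390 mg at t=10 h): 390·exp(−0.04951·1) = 371.161 mg/L
C(11) = 26.103 + 272.188 + 342.947 + 128.817 + 120.676 + 371.161 = 1261.892 mg/L

1261.892 mg/L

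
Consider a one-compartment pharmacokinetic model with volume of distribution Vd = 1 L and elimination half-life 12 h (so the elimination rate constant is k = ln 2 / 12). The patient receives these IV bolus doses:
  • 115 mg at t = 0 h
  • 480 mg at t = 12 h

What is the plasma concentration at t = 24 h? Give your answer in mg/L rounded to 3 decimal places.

k = ln 2 / 12 = 0.05776 per h
Dose 1 (115 mg at t=0 h): 115·exp(−0.05776·24) = 28.750 mg/L
Dose 2 (480 mg at t=12 h): 480·exp(−0.05776·12) = 240.000 mg/L
C(24) = 28.750 + 240.000 = 268.750 mg/L

268.750 mg/L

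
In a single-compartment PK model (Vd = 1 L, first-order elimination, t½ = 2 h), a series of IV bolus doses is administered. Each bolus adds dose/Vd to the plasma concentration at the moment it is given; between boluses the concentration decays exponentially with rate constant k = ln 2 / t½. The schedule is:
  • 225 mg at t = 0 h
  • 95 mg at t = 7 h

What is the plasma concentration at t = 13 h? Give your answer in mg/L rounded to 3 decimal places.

k = ln 2 / 2 = 0.34657 per h
Dose 1 (225 mg at t=0 h): 225·exp(−0.34657·13) = 2.486 mg/L
Dose 2 (95 mg at t=7 h): 95·exp(−0.34657·6) = 11.875 mg/L
C(13) = 2.486 + 11.875 = 14.361 mg/L

14.361 mg/L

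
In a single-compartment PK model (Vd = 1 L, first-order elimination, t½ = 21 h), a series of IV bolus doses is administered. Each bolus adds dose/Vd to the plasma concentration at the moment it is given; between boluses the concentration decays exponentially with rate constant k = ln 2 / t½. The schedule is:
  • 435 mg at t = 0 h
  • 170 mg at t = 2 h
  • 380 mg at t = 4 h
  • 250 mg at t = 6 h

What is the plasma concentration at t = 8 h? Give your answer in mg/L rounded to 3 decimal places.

1040.536 mg/L

k = ln 2 / 21 = 0.03301 per h
Dose 1 (435 mg at t=0 h): 435·exp(−0.03301·8) = 334.050 mg/L
Dose 2 (170 mg at t=2 h): 170·exp(−0.03301·6) = 139.457 mg/L
Dose 3 (380 mg at t=4 h): 380·exp(−0.03301·4) = 333.000 mg/L
Dose 4 (250 mg at t=6 h): 250·exp(−0.03301·2) = 234.029 mg/L
C(8) = 334.050 + 139.457 + 333.000 + 234.029 = 1040.536 mg/L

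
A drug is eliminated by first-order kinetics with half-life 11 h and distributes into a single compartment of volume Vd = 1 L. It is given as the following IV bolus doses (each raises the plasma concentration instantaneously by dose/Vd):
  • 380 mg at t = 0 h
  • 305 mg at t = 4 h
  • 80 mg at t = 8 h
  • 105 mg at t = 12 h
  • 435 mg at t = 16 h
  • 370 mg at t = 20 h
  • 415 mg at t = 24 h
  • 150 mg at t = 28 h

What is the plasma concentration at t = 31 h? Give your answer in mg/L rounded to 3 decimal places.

905.201 mg/L

k = ln 2 / 11 = 0.06301 per h
Dose 1 (380 mg at t=0 h): 380·exp(−0.06301·31) = 53.880 mg/L
Dose 2 (305 mg at t=4 h): 305·exp(−0.06301·27) = 55.643 mg/L
Dose 3 (80 mg at t=8 h): 80·exp(−0.06301·23) = 18.779 mg/L
Dose 4 (105 mg at t=12 h): 105·exp(−0.06301·19) = 31.712 mg/L
Dose 5 (435 mg at t=16 h): 435·exp(−0.06301·15) = 169.042 mg/L
Dose 6 (370 mg at t=20 h): 370·exp(−0.06301·11) = 185.000 mg/L
Dose 7 (415 mg at t=24 h): 415·exp(−0.06301·7) = 266.983 mg/L
Dose 8 (150 mg at t=28 h): 150·exp(−0.06301·3) = 124.163 mg/L
C(31) = 53.880 + 55.643 + 18.779 + 31.712 + 169.042 + 185.000 + 266.983 + 124.163 = 905.201 mg/L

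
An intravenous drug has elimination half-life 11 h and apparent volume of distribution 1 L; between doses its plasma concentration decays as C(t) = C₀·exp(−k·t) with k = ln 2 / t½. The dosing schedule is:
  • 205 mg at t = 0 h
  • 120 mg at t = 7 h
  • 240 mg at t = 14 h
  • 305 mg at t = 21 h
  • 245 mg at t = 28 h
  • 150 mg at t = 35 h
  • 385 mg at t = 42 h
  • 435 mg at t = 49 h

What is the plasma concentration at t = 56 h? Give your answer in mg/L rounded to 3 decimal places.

k = ln 2 / 11 = 0.06301 per h
Dose 1 (205 mg at t=0 h): 205·exp(−0.06301·56) = 6.015 mg/L
Dose 2 (120 mg at t=7 h): 120·exp(−0.06301·49) = 5.473 mg/L
Dose 3 (240 mg at t=14 h): 240·exp(−0.06301·42) = 17.015 mg/L
Dose 4 (305 mg at t=21 h): 305·exp(−0.06301·35) = 33.611 mg/L
Dose 5 (245 mg at t=28 h): 245·exp(−0.06301·28) = 41.967 mg/L
Dose 6 (150 mg at t=35 h): 150·exp(−0.06301·21) = 39.939 mg/L
Dose 7 (385 mg at t=42 h): 385·exp(−0.06301·14) = 159.343 mg/L
Dose 8 (435 mg at t=49 h): 435·exp(−0.06301·7) = 279.850 mg/L
C(56) = 6.015 + 5.473 + 17.015 + 33.611 + 41.967 + 39.939 + 159.343 + 279.850 = 583.212 mg/L

583.212 mg/L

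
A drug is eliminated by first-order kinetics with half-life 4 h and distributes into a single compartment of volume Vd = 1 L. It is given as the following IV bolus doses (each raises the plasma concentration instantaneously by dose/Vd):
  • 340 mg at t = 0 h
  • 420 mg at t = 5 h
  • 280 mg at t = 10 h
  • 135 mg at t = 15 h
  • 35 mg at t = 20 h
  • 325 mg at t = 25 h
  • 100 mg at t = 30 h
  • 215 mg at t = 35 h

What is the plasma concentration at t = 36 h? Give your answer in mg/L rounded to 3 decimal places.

k = ln 2 / 4 = 0.17329 per h
Dose 1 (340 mg at t=0 h): 340·exp(−0.17329·36) = 0.664 mg/L
Dose 2 (420 mg at t=5 h): 420·exp(−0.17329·31) = 1.951 mg/L
Dose 3 (280 mg at t=10 h): 280·exp(−0.17329·26) = 3.094 mg/L
Dose 4 (135 mg at t=15 h): 135·exp(−0.17329·21) = 3.548 mg/L
Dose 5 (35 mg at t=20 h): 35·exp(−0.17329·16) = 2.188 mg/L
Dose 6 (325 mg at t=25 h): 325·exp(−0.17329·11) = 48.312 mg/L
Dose 7 (100 mg at t=30 h): 100·exp(−0.17329·6) = 35.355 mg/L
Dose 8 (215 mg at t=35 h): 215·exp(−0.17329·1) = 180.793 mg/L
C(36) = 0.664 + 1.951 + 3.094 + 3.548 + 2.188 + 48.312 + 35.355 + 180.793 = 275.903 mg/L

275.903 mg/L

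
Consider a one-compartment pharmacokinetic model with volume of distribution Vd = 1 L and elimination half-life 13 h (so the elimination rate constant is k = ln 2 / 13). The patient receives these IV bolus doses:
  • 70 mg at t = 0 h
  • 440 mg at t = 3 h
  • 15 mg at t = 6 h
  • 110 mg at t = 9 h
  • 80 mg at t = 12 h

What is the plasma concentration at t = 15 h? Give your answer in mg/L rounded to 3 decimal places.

420.849 mg/L

k = ln 2 / 13 = 0.05332 per h
Dose 1 (70 mg at t=0 h): 70·exp(−0.05332·15) = 31.460 mg/L
Dose 2 (440 mg at t=3 h): 440·exp(−0.05332·12) = 232.049 mg/L
Dose 3 (15 mg at t=6 h): 15·exp(−0.05332·9) = 9.283 mg/L
Dose 4 (110 mg at t=9 h): 110·exp(−0.05332·6) = 79.883 mg/L
Dose 5 (80 mg at t=12 h): 80·exp(−0.05332·3) = 68.174 mg/L
C(15) = 31.460 + 232.049 + 9.283 + 79.883 + 68.174 = 420.849 mg/L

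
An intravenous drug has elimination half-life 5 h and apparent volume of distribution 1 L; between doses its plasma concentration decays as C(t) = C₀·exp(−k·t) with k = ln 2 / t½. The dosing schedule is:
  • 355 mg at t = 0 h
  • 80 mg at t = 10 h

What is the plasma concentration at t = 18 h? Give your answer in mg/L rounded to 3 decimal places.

55.667 mg/L

k = ln 2 / 5 = 0.13863 per h
Dose 1 (355 mg at t=0 h): 355·exp(−0.13863·18) = 29.277 mg/L
Dose 2 (80 mg at t=10 h): 80·exp(−0.13863·8) = 26.390 mg/L
C(18) = 29.277 + 26.390 = 55.667 mg/L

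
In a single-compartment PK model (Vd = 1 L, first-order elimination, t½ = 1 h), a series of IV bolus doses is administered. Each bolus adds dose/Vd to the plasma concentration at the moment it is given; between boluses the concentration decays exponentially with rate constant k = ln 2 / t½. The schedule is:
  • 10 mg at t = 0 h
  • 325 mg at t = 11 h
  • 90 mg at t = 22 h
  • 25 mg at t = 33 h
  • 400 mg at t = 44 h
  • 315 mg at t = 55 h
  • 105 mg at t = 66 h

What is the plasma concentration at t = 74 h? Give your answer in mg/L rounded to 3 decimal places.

k = ln 2 / 1 = 0.69315 per h
Dose 1 (10 mg at t=0 h): 10·exp(−0.69315·74) = 0.000 mg/L
Dose 2 (325 mg at t=11 h): 325·exp(−0.69315·63) = 0.000 mg/L
Dose 3 (90 mg at t=22 h): 90·exp(−0.69315·52) = 0.000 mg/L
Dose 4 (25 mg at t=33 h): 25·exp(−0.69315·41) = 0.000 mg/L
Dose 5 (400 mg at t=44 h): 400·exp(−0.69315·30) = 0.000 mg/L
Dose 6 (315 mg at t=55 h): 315·exp(−0.69315·19) = 0.001 mg/L
Dose 7 (105 mg at t=66 h): 105·exp(−0.69315·8) = 0.410 mg/L
C(74) = 0.000 + 0.000 + 0.000 + 0.000 + 0.000 + 0.001 + 0.410 = 0.411 mg/L

0.411 mg/L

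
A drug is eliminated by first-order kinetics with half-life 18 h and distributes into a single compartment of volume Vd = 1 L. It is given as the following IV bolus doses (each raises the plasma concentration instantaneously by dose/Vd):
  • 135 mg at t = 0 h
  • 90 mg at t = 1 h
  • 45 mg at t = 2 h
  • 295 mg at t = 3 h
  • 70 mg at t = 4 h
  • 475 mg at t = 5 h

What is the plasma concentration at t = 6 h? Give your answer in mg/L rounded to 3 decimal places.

k = ln 2 / 18 = 0.03851 per h
Dose 1 (135 mg at t=0 h): 135·exp(−0.03851·6) = 107.150 mg/L
Dose 2 (90 mg at t=1 h): 90·exp(−0.03851·5) = 74.237 mg/L
Dose 3 (45 mg at t=2 h): 45·exp(−0.03851·4) = 38.576 mg/L
Dose 4 (295 mg at t=3 h): 295·exp(−0.03851·3) = 262.815 mg/L
Dose 5 (70 mg at t=4 h): 70·exp(−0.03851·2) = 64.811 mg/L
Dose 6 (475 mg at t=5 h): 475·exp(−0.03851·1) = 457.056 mg/L
C(6) = 107.150 + 74.237 + 38.576 + 262.815 + 64.811 + 457.056 = 1004.646 mg/L

1004.646 mg/L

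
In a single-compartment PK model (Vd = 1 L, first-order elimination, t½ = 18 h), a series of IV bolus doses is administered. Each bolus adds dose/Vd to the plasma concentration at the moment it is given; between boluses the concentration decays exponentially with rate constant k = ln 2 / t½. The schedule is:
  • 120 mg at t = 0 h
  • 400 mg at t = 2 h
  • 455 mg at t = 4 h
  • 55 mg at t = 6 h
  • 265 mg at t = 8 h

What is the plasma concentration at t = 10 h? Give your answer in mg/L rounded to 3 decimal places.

1029.233 mg/L

k = ln 2 / 18 = 0.03851 per h
Dose 1 (120 mg at t=0 h): 120·exp(−0.03851·10) = 81.647 mg/L
Dose 2 (400 mg at t=2 h): 400·exp(−0.03851·8) = 293.947 mg/L
Dose 3 (455 mg at t=4 h): 455·exp(−0.03851·6) = 361.134 mg/L
Dose 4 (55 mg at t=6 h): 55·exp(−0.03851·4) = 47.148 mg/L
Dose 5 (265 mg at t=8 h): 265·exp(−0.03851·2) = 245.357 mg/L
C(10) = 81.647 + 293.947 + 361.134 + 47.148 + 245.357 = 1029.233 mg/L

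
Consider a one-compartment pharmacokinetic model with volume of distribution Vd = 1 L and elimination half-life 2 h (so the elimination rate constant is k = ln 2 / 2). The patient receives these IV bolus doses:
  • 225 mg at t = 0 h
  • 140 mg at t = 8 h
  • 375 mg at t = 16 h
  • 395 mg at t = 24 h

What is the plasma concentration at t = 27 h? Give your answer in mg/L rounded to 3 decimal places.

148.153 mg/L

k = ln 2 / 2 = 0.34657 per h
Dose 1 (225 mg at t=0 h): 225·exp(−0.34657·27) = 0.019 mg/L
Dose 2 (140 mg at t=8 h): 140·exp(−0.34657·19) = 0.193 mg/L
Dose 3 (375 mg at t=16 h): 375·exp(−0.34657·11) = 8.286 mg/L
Dose 4 (395 mg at t=24 h): 395·exp(−0.34657·3) = 139.654 mg/L
C(27) = 0.019 + 0.193 + 8.286 + 139.654 = 148.153 mg/L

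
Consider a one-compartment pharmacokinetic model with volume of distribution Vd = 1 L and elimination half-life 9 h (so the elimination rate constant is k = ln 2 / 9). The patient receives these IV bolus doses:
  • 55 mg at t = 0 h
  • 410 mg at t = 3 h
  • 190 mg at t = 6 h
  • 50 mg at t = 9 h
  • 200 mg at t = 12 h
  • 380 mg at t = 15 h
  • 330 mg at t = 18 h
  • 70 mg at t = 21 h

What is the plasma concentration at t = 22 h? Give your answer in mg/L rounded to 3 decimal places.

800.334 mg/L

k = ln 2 / 9 = 0.07702 per h
Dose 1 (55 mg at t=0 h): 55·exp(−0.07702·22) = 10.104 mg/L
Dose 2 (410 mg at t=3 h): 410·exp(−0.07702·19) = 94.902 mg/L
Dose 3 (190 mg at t=6 h): 190·exp(−0.07702·16) = 55.410 mg/L
Dose 4 (50 mg at t=9 h): 50·exp(−0.07702·13) = 18.372 mg/L
Dose 5 (200 mg at t=12 h): 200·exp(−0.07702·10) = 92.587 mg/L
Dose 6 (380 mg at t=15 h): 380·exp(−0.07702·7) = 221.641 mg/L
Dose 7 (330 mg at t=18 h): 330·exp(−0.07702·4) = 242.506 mg/L
Dose 8 (70 mg at t=21 h): 70·exp(−0.07702·1) = 64.811 mg/L
C(22) = 10.104 + 94.902 + 55.410 + 18.372 + 92.587 + 221.641 + 242.506 + 64.811 = 800.334 mg/L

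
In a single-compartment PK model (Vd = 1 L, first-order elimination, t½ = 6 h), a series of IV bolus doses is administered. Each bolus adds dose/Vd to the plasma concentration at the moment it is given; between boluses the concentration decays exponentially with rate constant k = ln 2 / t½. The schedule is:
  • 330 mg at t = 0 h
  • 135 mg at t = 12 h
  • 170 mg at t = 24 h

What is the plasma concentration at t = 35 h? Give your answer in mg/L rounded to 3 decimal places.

62.963 mg/L

k = ln 2 / 6 = 0.11552 per h
Dose 1 (330 mg at t=0 h): 330·exp(−0.11552·35) = 5.788 mg/L
Dose 2 (135 mg at t=12 h): 135·exp(−0.11552·23) = 9.471 mg/L
Dose 3 (170 mg at t=24 h): 170·exp(−0.11552·11) = 47.705 mg/L
C(35) = 5.788 + 9.471 + 47.705 = 62.963 mg/L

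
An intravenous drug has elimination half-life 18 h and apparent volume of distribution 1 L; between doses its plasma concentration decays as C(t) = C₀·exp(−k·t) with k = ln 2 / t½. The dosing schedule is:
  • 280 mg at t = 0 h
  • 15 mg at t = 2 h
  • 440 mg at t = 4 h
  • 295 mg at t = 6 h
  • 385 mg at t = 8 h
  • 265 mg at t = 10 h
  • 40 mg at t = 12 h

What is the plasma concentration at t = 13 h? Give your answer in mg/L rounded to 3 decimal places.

1308.118 mg/L

k = ln 2 / 18 = 0.03851 per h
Dose 1 (280 mg at t=0 h): 280·exp(−0.03851·13) = 169.726 mg/L
Dose 2 (15 mg at t=2 h): 15·exp(−0.03851·11) = 9.820 mg/L
Dose 3 (440 mg at t=4 h): 440·exp(−0.03851·9) = 311.127 mg/L
Dose 4 (295 mg at t=6 h): 295·exp(−0.03851·7) = 225.297 mg/L
Dose 5 (385 mg at t=8 h): 385·exp(−0.03851·5) = 317.571 mg/L
Dose 6 (265 mg at t=10 h): 265·exp(−0.03851·3) = 236.088 mg/L
Dose 7 (40 mg at t=12 h): 40·exp(−0.03851·1) = 38.489 mg/L
C(13) = 169.726 + 9.820 + 311.127 + 225.297 + 317.571 + 236.088 + 38.489 = 1308.118 mg/L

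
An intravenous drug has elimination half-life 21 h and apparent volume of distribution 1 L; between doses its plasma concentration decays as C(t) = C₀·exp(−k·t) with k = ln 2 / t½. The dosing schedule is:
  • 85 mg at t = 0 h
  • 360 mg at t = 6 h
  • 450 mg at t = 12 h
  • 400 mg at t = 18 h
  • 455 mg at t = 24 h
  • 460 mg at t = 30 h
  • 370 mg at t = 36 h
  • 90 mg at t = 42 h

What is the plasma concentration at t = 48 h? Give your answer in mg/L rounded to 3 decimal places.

1175.985 mg/L

k = ln 2 / 21 = 0.03301 per h
Dose 1 (85 mg at t=0 h): 85·exp(−0.03301·48) = 17.432 mg/L
Dose 2 (360 mg at t=6 h): 360·exp(−0.03301·42) = 90.000 mg/L
Dose 3 (450 mg at t=12 h): 450·exp(−0.03301·36) = 137.139 mg/L
Dose 4 (400 mg at t=18 h): 400·exp(−0.03301·30) = 148.599 mg/L
Dose 5 (455 mg at t=24 h): 455·exp(−0.03301·24) = 206.052 mg/L
Dose 6 (460 mg at t=30 h): 460·exp(−0.03301·18) = 253.941 mg/L
Dose 7 (370 mg at t=36 h): 370·exp(−0.03301·12) = 248.992 mg/L
Dose 8 (90 mg at t=42 h): 90·exp(−0.03301·6) = 73.830 mg/L
C(48) = 17.432 + 90.000 + 137.139 + 148.599 + 206.052 + 253.941 + 248.992 + 73.830 = 1175.985 mg/L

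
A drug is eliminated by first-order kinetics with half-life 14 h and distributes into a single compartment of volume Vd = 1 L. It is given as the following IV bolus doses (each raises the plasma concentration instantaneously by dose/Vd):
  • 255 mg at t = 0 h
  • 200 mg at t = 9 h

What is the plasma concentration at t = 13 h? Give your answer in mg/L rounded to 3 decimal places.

k = ln 2 / 14 = 0.04951 per h
Dose 1 (255 mg at t=0 h): 255·exp(−0.04951·13) = 133.971 mg/L
Dose 2 (200 mg at t=9 h): 200·exp(−0.04951·4) = 164.067 mg/L
C(13) = 133.971 + 164.067 = 298.039 mg/L

298.039 mg/L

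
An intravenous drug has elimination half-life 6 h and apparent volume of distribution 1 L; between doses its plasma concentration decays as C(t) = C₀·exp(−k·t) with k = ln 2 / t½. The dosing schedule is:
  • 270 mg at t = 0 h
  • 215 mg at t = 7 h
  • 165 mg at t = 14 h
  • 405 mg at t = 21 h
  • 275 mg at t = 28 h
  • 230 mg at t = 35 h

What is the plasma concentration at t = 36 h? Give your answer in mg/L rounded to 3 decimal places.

k = ln 2 / 6 = 0.11552 per h
Dose 1 (270 mg at t=0 h): 270·exp(−0.11552·36) = 4.219 mg/L
Dose 2 (215 mg at t=7 h): 215·exp(−0.11552·29) = 7.542 mg/L
Dose 3 (165 mg at t=14 h): 165·exp(−0.11552·22) = 12.993 mg/L
Dose 4 (405 mg at t=21 h): 405·exp(−0.11552·15) = 71.595 mg/L
Dose 5 (275 mg at t=28 h): 275·exp(−0.11552·8) = 109.134 mg/L
Dose 6 (230 mg at t=35 h): 230·exp(−0.11552·1) = 204.907 mg/L
C(36) = 4.219 + 7.542 + 12.993 + 71.595 + 109.134 + 204.907 = 410.388 mg/L

410.388 mg/L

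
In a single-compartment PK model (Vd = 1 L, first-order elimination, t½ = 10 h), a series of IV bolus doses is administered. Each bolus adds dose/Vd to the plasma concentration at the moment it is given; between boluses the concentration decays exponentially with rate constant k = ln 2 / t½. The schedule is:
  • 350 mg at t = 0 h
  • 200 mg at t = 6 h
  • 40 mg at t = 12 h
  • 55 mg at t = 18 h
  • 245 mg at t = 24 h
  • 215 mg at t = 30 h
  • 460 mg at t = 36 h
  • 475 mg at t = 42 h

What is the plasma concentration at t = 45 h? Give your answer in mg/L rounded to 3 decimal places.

k = ln 2 / 10 = 0.06931 per h
Dose 1 (350 mg at t=0 h): 350·exp(−0.06931·45) = 15.468 mg/L
Dose 2 (200 mg at t=6 h): 200·exp(−0.06931·39) = 13.397 mg/L
Dose 3 (40 mg at t=12 h): 40·exp(−0.06931·33) = 4.061 mg/L
Dose 4 (55 mg at t=18 h): 55·exp(−0.06931·27) = 8.464 mg/L
Dose 5 (245 mg at t=24 h): 245·exp(−0.06931·21) = 57.148 mg/L
Dose 6 (215 mg at t=30 h): 215·exp(−0.06931·15) = 76.014 mg/L
Dose 7 (460 mg at t=36 h): 460·exp(−0.06931·9) = 246.508 mg/L
Dose 8 (475 mg at t=42 h): 475·exp(−0.06931·3) = 385.820 mg/L
C(45) = 15.468 + 13.397 + 4.061 + 8.464 + 57.148 + 76.014 + 246.508 + 385.820 = 806.881 mg/L

806.881 mg/L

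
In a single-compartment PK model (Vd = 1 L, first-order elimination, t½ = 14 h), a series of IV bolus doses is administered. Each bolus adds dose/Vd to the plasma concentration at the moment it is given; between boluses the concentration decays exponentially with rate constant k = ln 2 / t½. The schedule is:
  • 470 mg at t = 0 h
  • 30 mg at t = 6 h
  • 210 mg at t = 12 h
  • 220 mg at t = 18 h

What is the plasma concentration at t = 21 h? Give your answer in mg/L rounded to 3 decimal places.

504.573 mg/L

k = ln 2 / 14 = 0.04951 per h
Dose 1 (470 mg at t=0 h): 470·exp(−0.04951·21) = 166.170 mg/L
Dose 2 (30 mg at t=6 h): 30·exp(−0.04951·15) = 14.275 mg/L
Dose 3 (210 mg at t=12 h): 210·exp(−0.04951·9) = 134.493 mg/L
Dose 4 (220 mg at t=18 h): 220·exp(−0.04951·3) = 189.634 mg/L
C(21) = 166.170 + 14.275 + 134.493 + 189.634 = 504.573 mg/L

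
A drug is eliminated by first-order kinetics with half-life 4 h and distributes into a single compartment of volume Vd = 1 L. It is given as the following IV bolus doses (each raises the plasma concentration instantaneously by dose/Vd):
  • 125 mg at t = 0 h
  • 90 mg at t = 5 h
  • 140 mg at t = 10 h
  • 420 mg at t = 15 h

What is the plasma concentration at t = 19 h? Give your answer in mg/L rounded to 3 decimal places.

k = ln 2 / 4 = 0.17329 per h
Dose 1 (125 mg at t=0 h): 125·exp(−0.17329·19) = 4.645 mg/L
Dose 2 (90 mg at t=5 h): 90·exp(−0.17329·14) = 7.955 mg/L
Dose 3 (140 mg at t=10 h): 140·exp(−0.17329·9) = 29.431 mg/L
Dose 4 (420 mg at t=15 h): 420·exp(−0.17329·4) = 210.000 mg/L
C(19) = 4.645 + 7.955 + 29.431 + 210.000 = 252.032 mg/L

252.032 mg/L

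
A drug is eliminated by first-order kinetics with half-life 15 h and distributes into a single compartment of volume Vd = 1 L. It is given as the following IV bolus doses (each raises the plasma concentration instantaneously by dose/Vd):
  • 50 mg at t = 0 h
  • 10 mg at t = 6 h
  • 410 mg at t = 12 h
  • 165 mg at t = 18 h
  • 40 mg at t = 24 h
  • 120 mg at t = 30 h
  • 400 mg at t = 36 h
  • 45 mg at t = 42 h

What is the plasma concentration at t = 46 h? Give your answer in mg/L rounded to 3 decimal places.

499.142 mg/L

k = ln 2 / 15 = 0.04621 per h
Dose 1 (50 mg at t=0 h): 50·exp(−0.04621·46) = 5.968 mg/L
Dose 2 (10 mg at t=6 h): 10·exp(−0.04621·40) = 1.575 mg/L
Dose 3 (410 mg at t=12 h): 410·exp(−0.04621·34) = 85.202 mg/L
Dose 4 (165 mg at t=18 h): 165·exp(−0.04621·28) = 45.244 mg/L
Dose 5 (40 mg at t=24 h): 40·exp(−0.04621·22) = 14.473 mg/L
Dose 6 (120 mg at t=30 h): 120·exp(−0.04621·16) = 57.290 mg/L
Dose 7 (400 mg at t=36 h): 400·exp(−0.04621·10) = 251.984 mg/L
Dose 8 (45 mg at t=42 h): 45·exp(−0.04621·4) = 37.406 mg/L
C(46) = 5.968 + 1.575 + 85.202 + 45.244 + 14.473 + 57.290 + 251.984 + 37.406 = 499.142 mg/L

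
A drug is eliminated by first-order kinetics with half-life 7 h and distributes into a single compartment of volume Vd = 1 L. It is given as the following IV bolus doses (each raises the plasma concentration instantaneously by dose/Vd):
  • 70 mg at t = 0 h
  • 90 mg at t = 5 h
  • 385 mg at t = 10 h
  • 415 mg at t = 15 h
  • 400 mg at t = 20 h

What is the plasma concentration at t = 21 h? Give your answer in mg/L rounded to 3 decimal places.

748.138 mg/L

k = ln 2 / 7 = 0.09902 per h
Dose 1 (70 mg at t=0 h): 70·exp(−0.09902·21) = 8.750 mg/L
Dose 2 (90 mg at t=5 h): 90·exp(−0.09902·16) = 18.458 mg/L
Dose 3 (385 mg at t=10 h): 385·exp(−0.09902·11) = 129.543 mg/L
Dose 4 (415 mg at t=15 h): 415·exp(−0.09902·6) = 229.099 mg/L
Dose 5 (400 mg at t=20 h): 400·exp(−0.09902·1) = 362.289 mg/L
C(21) = 8.750 + 18.458 + 129.543 + 229.099 + 362.289 = 748.138 mg/L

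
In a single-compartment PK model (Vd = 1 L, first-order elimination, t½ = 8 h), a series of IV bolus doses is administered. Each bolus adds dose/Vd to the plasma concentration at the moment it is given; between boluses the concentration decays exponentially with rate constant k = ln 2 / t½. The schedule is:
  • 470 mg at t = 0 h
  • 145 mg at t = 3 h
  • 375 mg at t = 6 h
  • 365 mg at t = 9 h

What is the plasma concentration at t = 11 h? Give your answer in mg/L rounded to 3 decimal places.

k = ln 2 / 8 = 0.08664 per h
Dose 1 (470 mg at t=0 h): 470·exp(−0.08664·11) = 181.210 mg/L
Dose 2 (145 mg at t=3 h): 145·exp(−0.08664·8) = 72.500 mg/L
Dose 3 (375 mg at t=6 h): 375·exp(−0.08664·5) = 243.157 mg/L
Dose 4 (365 mg at t=9 h): 365·exp(−0.08664·2) = 306.927 mg/L
C(11) = 181.210 + 72.500 + 243.157 + 306.927 = 803.794 mg/L

803.794 mg/L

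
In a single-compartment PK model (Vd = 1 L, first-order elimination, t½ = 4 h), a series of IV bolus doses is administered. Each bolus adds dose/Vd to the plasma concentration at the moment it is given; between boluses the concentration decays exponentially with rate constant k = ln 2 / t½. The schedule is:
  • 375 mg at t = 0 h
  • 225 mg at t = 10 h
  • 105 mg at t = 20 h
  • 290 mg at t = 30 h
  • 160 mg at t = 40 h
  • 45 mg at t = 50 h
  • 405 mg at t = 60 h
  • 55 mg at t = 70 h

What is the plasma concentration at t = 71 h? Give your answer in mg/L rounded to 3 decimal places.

108.640 mg/L

k = ln 2 / 4 = 0.17329 per h
Dose 1 (375 mg at t=0 h): 375·exp(−0.17329·71) = 0.002 mg/L
Dose 2 (225 mg at t=10 h): 225·exp(−0.17329·61) = 0.006 mg/L
Dose 3 (105 mg at t=20 h): 105·exp(−0.17329·51) = 0.015 mg/L
Dose 4 (290 mg at t=30 h): 290·exp(−0.17329·41) = 0.238 mg/L
Dose 5 (160 mg at t=40 h): 160·exp(−0.17329·31) = 0.743 mg/L
Dose 6 (45 mg at t=50 h): 45·exp(−0.17329·21) = 1.183 mg/L
Dose 7 (405 mg at t=60 h): 405·exp(−0.17329·11) = 60.204 mg/L
Dose 8 (55 mg at t=70 h): 55·exp(−0.17329·1) = 46.249 mg/L
C(71) = 0.002 + 0.006 + 0.015 + 0.238 + 0.743 + 1.183 + 60.204 + 46.249 = 108.640 mg/L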